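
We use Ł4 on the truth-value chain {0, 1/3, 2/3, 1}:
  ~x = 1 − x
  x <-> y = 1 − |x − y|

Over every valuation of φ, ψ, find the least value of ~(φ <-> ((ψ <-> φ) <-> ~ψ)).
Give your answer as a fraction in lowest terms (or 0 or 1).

Take φ = 1/3, ψ = 0:
ψ <-> φ = 0 <-> 1/3 = 2/3
~ψ = ~0 = 1
(ψ <-> φ) <-> ~ψ = 2/3 <-> 1 = 2/3
φ <-> ((ψ <-> φ) <-> ~ψ) = 1/3 <-> 2/3 = 2/3
~(φ <-> ((ψ <-> φ) <-> ~ψ)) = ~2/3 = 1/3
No assignment yields a value below 1/3, so this is the minimum.

1/3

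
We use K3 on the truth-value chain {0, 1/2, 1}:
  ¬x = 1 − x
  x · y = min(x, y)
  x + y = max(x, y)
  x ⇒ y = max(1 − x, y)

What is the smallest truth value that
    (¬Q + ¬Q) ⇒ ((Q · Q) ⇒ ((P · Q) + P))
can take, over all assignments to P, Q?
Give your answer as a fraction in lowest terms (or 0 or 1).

Take P = 0, Q = 1/2:
¬Q = ¬1/2 = 1/2
¬Q = ¬1/2 = 1/2
¬Q + ¬Q = 1/2 + 1/2 = 1/2
Q · Q = 1/2 · 1/2 = 1/2
P · Q = 0 · 1/2 = 0
(P · Q) + P = 0 + 0 = 0
(Q · Q) ⇒ ((P · Q) + P) = 1/2 ⇒ 0 = 1/2
(¬Q + ¬Q) ⇒ ((Q · Q) ⇒ ((P · Q) + P)) = 1/2 ⇒ 1/2 = 1/2
No assignment yields a value below 1/2, so this is the minimum.

1/2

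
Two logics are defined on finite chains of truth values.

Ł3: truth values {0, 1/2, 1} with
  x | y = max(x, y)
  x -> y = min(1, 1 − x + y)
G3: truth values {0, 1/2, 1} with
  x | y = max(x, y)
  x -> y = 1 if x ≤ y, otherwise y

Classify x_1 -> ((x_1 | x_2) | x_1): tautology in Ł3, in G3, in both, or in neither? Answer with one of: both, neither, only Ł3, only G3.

In Ł3: every assignment gives 1 — tautology.
In G3: every assignment gives 1 — tautology.

both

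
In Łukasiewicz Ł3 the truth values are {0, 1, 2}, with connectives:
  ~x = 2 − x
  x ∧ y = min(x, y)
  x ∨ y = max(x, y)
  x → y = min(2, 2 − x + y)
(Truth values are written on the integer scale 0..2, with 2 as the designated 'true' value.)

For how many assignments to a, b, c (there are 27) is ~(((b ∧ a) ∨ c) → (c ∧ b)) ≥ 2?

4

value 2: 4 assignments (counts)
value 1: 10 assignments
value 0: 13 assignments
So 4 of the 27 assignments meet the threshold.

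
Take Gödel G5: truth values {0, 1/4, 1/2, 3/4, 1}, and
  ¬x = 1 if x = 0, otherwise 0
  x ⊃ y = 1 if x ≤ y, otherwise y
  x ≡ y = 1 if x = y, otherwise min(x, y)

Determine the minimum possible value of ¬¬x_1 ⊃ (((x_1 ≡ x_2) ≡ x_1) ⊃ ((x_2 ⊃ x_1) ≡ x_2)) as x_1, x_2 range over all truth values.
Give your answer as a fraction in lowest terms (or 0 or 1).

Take x_1 = 1/4, x_2 = 1/2:
¬x_1 = ¬1/4 = 0
¬¬x_1 = ¬0 = 1
x_1 ≡ x_2 = 1/4 ≡ 1/2 = 1/4
(x_1 ≡ x_2) ≡ x_1 = 1/4 ≡ 1/4 = 1
x_2 ⊃ x_1 = 1/2 ⊃ 1/4 = 1/4
(x_2 ⊃ x_1) ≡ x_2 = 1/4 ≡ 1/2 = 1/4
((x_1 ≡ x_2) ≡ x_1) ⊃ ((x_2 ⊃ x_1) ≡ x_2) = 1 ⊃ 1/4 = 1/4
¬¬x_1 ⊃ (((x_1 ≡ x_2) ≡ x_1) ⊃ ((x_2 ⊃ x_1) ≡ x_2)) = 1 ⊃ 1/4 = 1/4
No assignment yields a value below 1/4, so this is the minimum.

1/4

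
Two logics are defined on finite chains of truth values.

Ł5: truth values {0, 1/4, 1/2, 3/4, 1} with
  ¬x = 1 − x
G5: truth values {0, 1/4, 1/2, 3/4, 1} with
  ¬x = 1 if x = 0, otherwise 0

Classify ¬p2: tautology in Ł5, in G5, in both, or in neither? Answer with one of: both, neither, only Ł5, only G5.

In Ł5: at p2 = 1/4 the value is 3/4 — not a tautology.
In G5: at p2 = 1/4 the value is 0 — not a tautology.

neither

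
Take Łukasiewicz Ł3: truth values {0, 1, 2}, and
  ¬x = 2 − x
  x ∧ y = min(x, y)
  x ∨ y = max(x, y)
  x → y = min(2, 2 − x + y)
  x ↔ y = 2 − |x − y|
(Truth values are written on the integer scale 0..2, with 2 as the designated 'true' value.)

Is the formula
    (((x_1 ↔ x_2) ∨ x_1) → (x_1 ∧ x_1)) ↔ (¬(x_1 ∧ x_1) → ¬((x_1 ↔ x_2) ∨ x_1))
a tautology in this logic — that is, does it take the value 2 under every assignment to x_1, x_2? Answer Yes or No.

x_1 = 0, x_2 = 0 ↦ 2
x_1 = 0, x_2 = 1 ↦ 2
x_1 = 0, x_2 = 2 ↦ 2
x_1 = 1, x_2 = 0 ↦ 2
x_1 = 1, x_2 = 1 ↦ 2
x_1 = 1, x_2 = 2 ↦ 2
x_1 = 2, x_2 = 0 ↦ 2
x_1 = 2, x_2 = 1 ↦ 2
x_1 = 2, x_2 = 2 ↦ 2
Every assignment gives a value ≥ 2.

Yes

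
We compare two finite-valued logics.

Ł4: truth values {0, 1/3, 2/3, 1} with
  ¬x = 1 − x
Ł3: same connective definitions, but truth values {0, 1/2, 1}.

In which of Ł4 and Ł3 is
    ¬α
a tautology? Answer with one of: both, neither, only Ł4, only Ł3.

In Ł4: at α = 1/3 the value is 2/3 — not a tautology.
In Ł3: at α = 1/2 the value is 1/2 — not a tautology.

neither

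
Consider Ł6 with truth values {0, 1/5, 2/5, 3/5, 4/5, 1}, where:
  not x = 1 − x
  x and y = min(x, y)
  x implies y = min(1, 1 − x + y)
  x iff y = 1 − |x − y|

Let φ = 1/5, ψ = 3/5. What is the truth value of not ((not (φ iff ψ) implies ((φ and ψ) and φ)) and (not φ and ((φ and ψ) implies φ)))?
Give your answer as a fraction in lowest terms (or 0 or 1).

φ iff ψ = 1/5 iff 3/5 = 3/5
not (φ iff ψ) = not 3/5 = 2/5
φ and ψ = 1/5 and 3/5 = 1/5
(φ and ψ) and φ = 1/5 and 1/5 = 1/5
not (φ iff ψ) implies ((φ and ψ) and φ) = 2/5 implies 1/5 = 4/5
not φ = not 1/5 = 4/5
φ and ψ = 1/5 and 3/5 = 1/5
(φ and ψ) implies φ = 1/5 implies 1/5 = 1
not φ and ((φ and ψ) implies φ) = 4/5 and 1 = 4/5
(not (φ iff ψ) implies ((φ and ψ) and φ)) and (not φ and ((φ and ψ) implies φ)) = 4/5 and 4/5 = 4/5
not ((not (φ iff ψ) implies ((φ and ψ) and φ)) and (not φ and ((φ and ψ) implies φ))) = not 4/5 = 1/5

1/5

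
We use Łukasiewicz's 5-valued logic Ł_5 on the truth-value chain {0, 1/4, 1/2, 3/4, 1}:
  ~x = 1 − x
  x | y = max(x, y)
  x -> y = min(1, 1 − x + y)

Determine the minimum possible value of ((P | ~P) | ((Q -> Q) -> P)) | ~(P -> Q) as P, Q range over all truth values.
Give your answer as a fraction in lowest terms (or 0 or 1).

1/2

Take P = 1/2, Q = 0:
~P = ~1/2 = 1/2
P | ~P = 1/2 | 1/2 = 1/2
Q -> Q = 0 -> 0 = 1
(Q -> Q) -> P = 1 -> 1/2 = 1/2
(P | ~P) | ((Q -> Q) -> P) = 1/2 | 1/2 = 1/2
P -> Q = 1/2 -> 0 = 1/2
~(P -> Q) = ~1/2 = 1/2
((P | ~P) | ((Q -> Q) -> P)) | ~(P -> Q) = 1/2 | 1/2 = 1/2
No assignment yields a value below 1/2, so this is the minimum.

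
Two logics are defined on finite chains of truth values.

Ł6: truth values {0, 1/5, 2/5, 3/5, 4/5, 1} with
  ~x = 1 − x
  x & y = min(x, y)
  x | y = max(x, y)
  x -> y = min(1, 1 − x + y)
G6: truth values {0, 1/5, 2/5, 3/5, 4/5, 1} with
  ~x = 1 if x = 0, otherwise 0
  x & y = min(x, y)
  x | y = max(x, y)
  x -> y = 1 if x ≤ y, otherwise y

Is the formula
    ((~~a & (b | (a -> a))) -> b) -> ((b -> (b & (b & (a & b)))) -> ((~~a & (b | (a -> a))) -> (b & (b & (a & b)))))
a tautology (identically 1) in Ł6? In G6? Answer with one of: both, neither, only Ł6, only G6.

In Ł6: every assignment gives 1 — tautology.
In G6: every assignment gives 1 — tautology.

both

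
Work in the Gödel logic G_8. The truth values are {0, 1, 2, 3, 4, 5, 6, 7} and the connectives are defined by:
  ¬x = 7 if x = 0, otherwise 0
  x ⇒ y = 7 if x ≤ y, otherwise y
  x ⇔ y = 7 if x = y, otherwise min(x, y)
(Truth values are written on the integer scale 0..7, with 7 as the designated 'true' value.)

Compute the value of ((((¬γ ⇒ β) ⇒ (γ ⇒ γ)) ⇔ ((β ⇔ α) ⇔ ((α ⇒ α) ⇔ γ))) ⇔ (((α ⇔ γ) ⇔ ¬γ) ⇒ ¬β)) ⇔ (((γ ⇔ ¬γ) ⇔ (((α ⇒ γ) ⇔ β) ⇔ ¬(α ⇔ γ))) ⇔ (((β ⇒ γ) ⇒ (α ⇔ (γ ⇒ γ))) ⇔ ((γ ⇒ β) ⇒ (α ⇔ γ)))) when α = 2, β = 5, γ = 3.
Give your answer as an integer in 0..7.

¬γ = ¬3 = 0
¬γ ⇒ β = 0 ⇒ 5 = 7
γ ⇒ γ = 3 ⇒ 3 = 7
(¬γ ⇒ β) ⇒ (γ ⇒ γ) = 7 ⇒ 7 = 7
β ⇔ α = 5 ⇔ 2 = 2
α ⇒ α = 2 ⇒ 2 = 7
(α ⇒ α) ⇔ γ = 7 ⇔ 3 = 3
(β ⇔ α) ⇔ ((α ⇒ α) ⇔ γ) = 2 ⇔ 3 = 2
((¬γ ⇒ β) ⇒ (γ ⇒ γ)) ⇔ ((β ⇔ α) ⇔ ((α ⇒ α) ⇔ γ)) = 7 ⇔ 2 = 2
α ⇔ γ = 2 ⇔ 3 = 2
¬γ = ¬3 = 0
(α ⇔ γ) ⇔ ¬γ = 2 ⇔ 0 = 0
¬β = ¬5 = 0
((α ⇔ γ) ⇔ ¬γ) ⇒ ¬β = 0 ⇒ 0 = 7
(((¬γ ⇒ β) ⇒ (γ ⇒ γ)) ⇔ ((β ⇔ α) ⇔ ((α ⇒ α) ⇔ γ))) ⇔ (((α ⇔ γ) ⇔ ¬γ) ⇒ ¬β) = 2 ⇔ 7 = 2
¬γ = ¬3 = 0
γ ⇔ ¬γ = 3 ⇔ 0 = 0
α ⇒ γ = 2 ⇒ 3 = 7
(α ⇒ γ) ⇔ β = 7 ⇔ 5 = 5
α ⇔ γ = 2 ⇔ 3 = 2
¬(α ⇔ γ) = ¬2 = 0
((α ⇒ γ) ⇔ β) ⇔ ¬(α ⇔ γ) = 5 ⇔ 0 = 0
(γ ⇔ ¬γ) ⇔ (((α ⇒ γ) ⇔ β) ⇔ ¬(α ⇔ γ)) = 0 ⇔ 0 = 7
β ⇒ γ = 5 ⇒ 3 = 3
γ ⇒ γ = 3 ⇒ 3 = 7
α ⇔ (γ ⇒ γ) = 2 ⇔ 7 = 2
(β ⇒ γ) ⇒ (α ⇔ (γ ⇒ γ)) = 3 ⇒ 2 = 2
γ ⇒ β = 3 ⇒ 5 = 7
α ⇔ γ = 2 ⇔ 3 = 2
(γ ⇒ β) ⇒ (α ⇔ γ) = 7 ⇒ 2 = 2
((β ⇒ γ) ⇒ (α ⇔ (γ ⇒ γ))) ⇔ ((γ ⇒ β) ⇒ (α ⇔ γ)) = 2 ⇔ 2 = 7
((γ ⇔ ¬γ) ⇔ (((α ⇒ γ) ⇔ β) ⇔ ¬(α ⇔ γ))) ⇔ (((β ⇒ γ) ⇒ (α ⇔ (γ ⇒ γ))) ⇔ ((γ ⇒ β) ⇒ (α ⇔ γ))) = 7 ⇔ 7 = 7
((((¬γ ⇒ β) ⇒ (γ ⇒ γ)) ⇔ ((β ⇔ α) ⇔ ((α ⇒ α) ⇔ γ))) ⇔ (((α ⇔ γ) ⇔ ¬γ) ⇒ ¬β)) ⇔ (((γ ⇔ ¬γ) ⇔ (((α ⇒ γ) ⇔ β) ⇔ ¬(α ⇔ γ))) ⇔ (((β ⇒ γ) ⇒ (α ⇔ (γ ⇒ γ))) ⇔ ((γ ⇒ β) ⇒ (α ⇔ γ)))) = 2 ⇔ 7 = 2

2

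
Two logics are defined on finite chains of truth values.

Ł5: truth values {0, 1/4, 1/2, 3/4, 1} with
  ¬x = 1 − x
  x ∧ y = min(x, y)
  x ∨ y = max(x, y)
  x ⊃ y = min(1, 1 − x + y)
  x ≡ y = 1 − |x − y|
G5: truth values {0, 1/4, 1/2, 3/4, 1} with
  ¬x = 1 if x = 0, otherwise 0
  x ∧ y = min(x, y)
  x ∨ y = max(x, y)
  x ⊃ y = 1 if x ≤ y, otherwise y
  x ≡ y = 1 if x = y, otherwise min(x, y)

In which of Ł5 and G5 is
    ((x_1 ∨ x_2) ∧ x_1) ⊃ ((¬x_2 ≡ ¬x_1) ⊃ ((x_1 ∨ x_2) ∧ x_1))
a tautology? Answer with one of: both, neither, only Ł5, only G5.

In Ł5: every assignment gives 1 — tautology.
In G5: every assignment gives 1 — tautology.

both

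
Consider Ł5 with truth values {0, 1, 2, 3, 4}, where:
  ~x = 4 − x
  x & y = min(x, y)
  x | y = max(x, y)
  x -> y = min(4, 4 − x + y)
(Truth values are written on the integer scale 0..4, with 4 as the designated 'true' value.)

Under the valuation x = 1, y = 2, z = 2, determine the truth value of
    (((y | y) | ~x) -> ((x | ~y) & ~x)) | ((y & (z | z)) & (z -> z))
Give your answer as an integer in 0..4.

y | y = 2 | 2 = 2
~x = ~1 = 3
(y | y) | ~x = 2 | 3 = 3
~y = ~2 = 2
x | ~y = 1 | 2 = 2
~x = ~1 = 3
(x | ~y) & ~x = 2 & 3 = 2
((y | y) | ~x) -> ((x | ~y) & ~x) = 3 -> 2 = 3
z | z = 2 | 2 = 2
y & (z | z) = 2 & 2 = 2
z -> z = 2 -> 2 = 4
(y & (z | z)) & (z -> z) = 2 & 4 = 2
(((y | y) | ~x) -> ((x | ~y) & ~x)) | ((y & (z | z)) & (z -> z)) = 3 | 2 = 3

3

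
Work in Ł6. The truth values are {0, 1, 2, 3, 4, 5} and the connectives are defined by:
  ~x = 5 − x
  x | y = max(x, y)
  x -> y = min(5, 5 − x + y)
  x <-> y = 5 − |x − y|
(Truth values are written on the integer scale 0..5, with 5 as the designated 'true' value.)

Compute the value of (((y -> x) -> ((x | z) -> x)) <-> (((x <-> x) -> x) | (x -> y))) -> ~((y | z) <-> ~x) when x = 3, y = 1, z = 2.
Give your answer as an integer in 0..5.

2

y -> x = 1 -> 3 = 5
x | z = 3 | 2 = 3
(x | z) -> x = 3 -> 3 = 5
(y -> x) -> ((x | z) -> x) = 5 -> 5 = 5
x <-> x = 3 <-> 3 = 5
(x <-> x) -> x = 5 -> 3 = 3
x -> y = 3 -> 1 = 3
((x <-> x) -> x) | (x -> y) = 3 | 3 = 3
((y -> x) -> ((x | z) -> x)) <-> (((x <-> x) -> x) | (x -> y)) = 5 <-> 3 = 3
y | z = 1 | 2 = 2
~x = ~3 = 2
(y | z) <-> ~x = 2 <-> 2 = 5
~((y | z) <-> ~x) = ~5 = 0
(((y -> x) -> ((x | z) -> x)) <-> (((x <-> x) -> x) | (x -> y))) -> ~((y | z) <-> ~x) = 3 -> 0 = 2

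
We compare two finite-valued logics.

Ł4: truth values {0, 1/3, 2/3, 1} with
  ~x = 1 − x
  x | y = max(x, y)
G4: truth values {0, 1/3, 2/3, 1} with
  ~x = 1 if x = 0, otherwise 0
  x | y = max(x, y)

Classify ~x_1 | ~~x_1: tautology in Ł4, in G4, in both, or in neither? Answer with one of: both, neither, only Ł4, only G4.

only G4

In Ł4: at x_1 = 1/3 the value is 2/3 — not a tautology.
In G4: every assignment gives 1 — tautology.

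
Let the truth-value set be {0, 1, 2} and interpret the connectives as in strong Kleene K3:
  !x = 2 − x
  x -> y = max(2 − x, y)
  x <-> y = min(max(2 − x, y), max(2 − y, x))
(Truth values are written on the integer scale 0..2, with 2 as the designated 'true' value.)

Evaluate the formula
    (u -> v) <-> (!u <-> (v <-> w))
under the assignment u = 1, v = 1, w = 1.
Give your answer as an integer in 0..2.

u -> v = 1 -> 1 = 1
!u = !1 = 1
v <-> w = 1 <-> 1 = 1
!u <-> (v <-> w) = 1 <-> 1 = 1
(u -> v) <-> (!u <-> (v <-> w)) = 1 <-> 1 = 1

1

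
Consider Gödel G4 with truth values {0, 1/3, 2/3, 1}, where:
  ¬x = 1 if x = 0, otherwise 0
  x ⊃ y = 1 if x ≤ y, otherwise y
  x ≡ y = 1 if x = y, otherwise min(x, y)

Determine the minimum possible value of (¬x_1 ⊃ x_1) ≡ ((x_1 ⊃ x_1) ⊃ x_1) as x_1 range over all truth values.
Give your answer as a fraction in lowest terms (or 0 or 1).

Take x_1 = 1/3:
¬x_1 = ¬1/3 = 0
¬x_1 ⊃ x_1 = 0 ⊃ 1/3 = 1
x_1 ⊃ x_1 = 1/3 ⊃ 1/3 = 1
(x_1 ⊃ x_1) ⊃ x_1 = 1 ⊃ 1/3 = 1/3
(¬x_1 ⊃ x_1) ≡ ((x_1 ⊃ x_1) ⊃ x_1) = 1 ≡ 1/3 = 1/3
No assignment yields a value below 1/3, so this is the minimum.

1/3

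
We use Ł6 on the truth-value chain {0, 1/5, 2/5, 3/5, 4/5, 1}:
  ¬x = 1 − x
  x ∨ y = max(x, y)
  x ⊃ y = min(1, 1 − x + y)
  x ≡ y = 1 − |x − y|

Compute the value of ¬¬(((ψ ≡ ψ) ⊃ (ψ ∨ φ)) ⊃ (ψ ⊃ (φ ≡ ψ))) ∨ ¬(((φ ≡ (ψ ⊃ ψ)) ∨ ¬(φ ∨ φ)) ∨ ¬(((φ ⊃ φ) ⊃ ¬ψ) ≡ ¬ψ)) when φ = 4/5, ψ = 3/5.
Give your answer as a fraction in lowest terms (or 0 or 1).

ψ ≡ ψ = 3/5 ≡ 3/5 = 1
ψ ∨ φ = 3/5 ∨ 4/5 = 4/5
(ψ ≡ ψ) ⊃ (ψ ∨ φ) = 1 ⊃ 4/5 = 4/5
φ ≡ ψ = 4/5 ≡ 3/5 = 4/5
ψ ⊃ (φ ≡ ψ) = 3/5 ⊃ 4/5 = 1
((ψ ≡ ψ) ⊃ (ψ ∨ φ)) ⊃ (ψ ⊃ (φ ≡ ψ)) = 4/5 ⊃ 1 = 1
¬(((ψ ≡ ψ) ⊃ (ψ ∨ φ)) ⊃ (ψ ⊃ (φ ≡ ψ))) = ¬1 = 0
¬¬(((ψ ≡ ψ) ⊃ (ψ ∨ φ)) ⊃ (ψ ⊃ (φ ≡ ψ))) = ¬0 = 1
ψ ⊃ ψ = 3/5 ⊃ 3/5 = 1
φ ≡ (ψ ⊃ ψ) = 4/5 ≡ 1 = 4/5
φ ∨ φ = 4/5 ∨ 4/5 = 4/5
¬(φ ∨ φ) = ¬4/5 = 1/5
(φ ≡ (ψ ⊃ ψ)) ∨ ¬(φ ∨ φ) = 4/5 ∨ 1/5 = 4/5
φ ⊃ φ = 4/5 ⊃ 4/5 = 1
¬ψ = ¬3/5 = 2/5
(φ ⊃ φ) ⊃ ¬ψ = 1 ⊃ 2/5 = 2/5
¬ψ = ¬3/5 = 2/5
((φ ⊃ φ) ⊃ ¬ψ) ≡ ¬ψ = 2/5 ≡ 2/5 = 1
¬(((φ ⊃ φ) ⊃ ¬ψ) ≡ ¬ψ) = ¬1 = 0
((φ ≡ (ψ ⊃ ψ)) ∨ ¬(φ ∨ φ)) ∨ ¬(((φ ⊃ φ) ⊃ ¬ψ) ≡ ¬ψ) = 4/5 ∨ 0 = 4/5
¬(((φ ≡ (ψ ⊃ ψ)) ∨ ¬(φ ∨ φ)) ∨ ¬(((φ ⊃ φ) ⊃ ¬ψ) ≡ ¬ψ)) = ¬4/5 = 1/5
¬¬(((ψ ≡ ψ) ⊃ (ψ ∨ φ)) ⊃ (ψ ⊃ (φ ≡ ψ))) ∨ ¬(((φ ≡ (ψ ⊃ ψ)) ∨ ¬(φ ∨ φ)) ∨ ¬(((φ ⊃ φ) ⊃ ¬ψ) ≡ ¬ψ)) = 1 ∨ 1/5 = 1

1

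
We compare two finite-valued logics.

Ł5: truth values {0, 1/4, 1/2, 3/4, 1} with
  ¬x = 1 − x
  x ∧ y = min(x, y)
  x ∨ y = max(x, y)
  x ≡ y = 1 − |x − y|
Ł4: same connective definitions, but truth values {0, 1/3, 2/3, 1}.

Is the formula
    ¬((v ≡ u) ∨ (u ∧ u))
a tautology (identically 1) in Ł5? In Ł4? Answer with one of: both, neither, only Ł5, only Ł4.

In Ł5: at u = 0, v = 0 the value is 0 — not a tautology.
In Ł4: at u = 0, v = 0 the value is 0 — not a tautology.

neither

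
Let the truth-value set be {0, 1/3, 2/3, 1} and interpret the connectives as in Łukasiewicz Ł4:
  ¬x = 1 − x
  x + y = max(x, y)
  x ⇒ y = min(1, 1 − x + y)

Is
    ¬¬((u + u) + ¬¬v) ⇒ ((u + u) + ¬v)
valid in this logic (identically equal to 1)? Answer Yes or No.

No

Counterexample: take u = 0, v = 2/3.
u + u = 0 + 0 = 0
¬v = ¬2/3 = 1/3
¬¬v = ¬1/3 = 2/3
(u + u) + ¬¬v = 0 + 2/3 = 2/3
¬((u + u) + ¬¬v) = ¬2/3 = 1/3
¬¬((u + u) + ¬¬v) = ¬1/3 = 2/3
u + u = 0 + 0 = 0
¬v = ¬2/3 = 1/3
(u + u) + ¬v = 0 + 1/3 = 1/3
¬¬((u + u) + ¬¬v) ⇒ ((u + u) + ¬v) = 2/3 ⇒ 1/3 = 2/3
This gives 2/3 ≠ 1.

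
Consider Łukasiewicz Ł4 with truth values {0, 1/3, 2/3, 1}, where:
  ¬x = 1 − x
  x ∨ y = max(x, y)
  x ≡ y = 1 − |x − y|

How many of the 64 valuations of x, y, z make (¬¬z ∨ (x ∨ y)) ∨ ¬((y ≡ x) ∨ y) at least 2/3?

56

value 1: 37 assignments (counts)
value 2/3: 19 assignments (counts)
value 1/3: 7 assignments
value 0: 1 assignment
So 56 of the 64 assignments meet the threshold.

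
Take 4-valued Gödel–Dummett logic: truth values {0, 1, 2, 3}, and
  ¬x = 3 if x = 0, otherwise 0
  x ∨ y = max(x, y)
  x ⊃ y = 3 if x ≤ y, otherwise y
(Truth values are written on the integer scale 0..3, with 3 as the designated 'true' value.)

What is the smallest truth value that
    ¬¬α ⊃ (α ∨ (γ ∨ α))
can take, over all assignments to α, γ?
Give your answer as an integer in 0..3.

1

Take α = 1, γ = 0:
¬α = ¬1 = 0
¬¬α = ¬0 = 3
γ ∨ α = 0 ∨ 1 = 1
α ∨ (γ ∨ α) = 1 ∨ 1 = 1
¬¬α ⊃ (α ∨ (γ ∨ α)) = 3 ⊃ 1 = 1
No assignment yields a value below 1, so this is the minimum.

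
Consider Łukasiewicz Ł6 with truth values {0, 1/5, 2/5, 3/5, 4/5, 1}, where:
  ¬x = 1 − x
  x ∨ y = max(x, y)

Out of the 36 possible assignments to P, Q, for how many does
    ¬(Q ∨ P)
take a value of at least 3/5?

value 1: 1 assignment (counts)
value 4/5: 3 assignments (counts)
value 3/5: 5 assignments (counts)
value 2/5: 7 assignments
value 1/5: 9 assignments
value 0: 11 assignments
So 9 of the 36 assignments meet the threshold.

9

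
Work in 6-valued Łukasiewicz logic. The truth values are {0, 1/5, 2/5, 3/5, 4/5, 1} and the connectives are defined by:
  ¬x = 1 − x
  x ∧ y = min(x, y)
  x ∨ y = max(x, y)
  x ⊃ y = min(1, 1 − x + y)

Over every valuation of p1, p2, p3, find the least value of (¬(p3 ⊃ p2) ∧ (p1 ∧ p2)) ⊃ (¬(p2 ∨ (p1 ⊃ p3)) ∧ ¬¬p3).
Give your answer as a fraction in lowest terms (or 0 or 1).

3/5

Take p1 = 2/5, p2 = 2/5, p3 = 4/5:
p3 ⊃ p2 = 4/5 ⊃ 2/5 = 3/5
¬(p3 ⊃ p2) = ¬3/5 = 2/5
p1 ∧ p2 = 2/5 ∧ 2/5 = 2/5
¬(p3 ⊃ p2) ∧ (p1 ∧ p2) = 2/5 ∧ 2/5 = 2/5
p1 ⊃ p3 = 2/5 ⊃ 4/5 = 1
p2 ∨ (p1 ⊃ p3) = 2/5 ∨ 1 = 1
¬(p2 ∨ (p1 ⊃ p3)) = ¬1 = 0
¬p3 = ¬4/5 = 1/5
¬¬p3 = ¬1/5 = 4/5
¬(p2 ∨ (p1 ⊃ p3)) ∧ ¬¬p3 = 0 ∧ 4/5 = 0
(¬(p3 ⊃ p2) ∧ (p1 ∧ p2)) ⊃ (¬(p2 ∨ (p1 ⊃ p3)) ∧ ¬¬p3) = 2/5 ⊃ 0 = 3/5
No assignment yields a value below 3/5, so this is the minimum.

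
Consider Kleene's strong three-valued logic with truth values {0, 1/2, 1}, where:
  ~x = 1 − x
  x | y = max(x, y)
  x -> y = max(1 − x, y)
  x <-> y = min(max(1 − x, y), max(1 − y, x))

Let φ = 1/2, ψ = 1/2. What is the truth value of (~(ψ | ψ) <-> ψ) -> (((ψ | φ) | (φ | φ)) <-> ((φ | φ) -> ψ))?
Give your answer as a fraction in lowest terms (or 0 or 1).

1/2

ψ | ψ = 1/2 | 1/2 = 1/2
~(ψ | ψ) = ~1/2 = 1/2
~(ψ | ψ) <-> ψ = 1/2 <-> 1/2 = 1/2
ψ | φ = 1/2 | 1/2 = 1/2
φ | φ = 1/2 | 1/2 = 1/2
(ψ | φ) | (φ | φ) = 1/2 | 1/2 = 1/2
φ | φ = 1/2 | 1/2 = 1/2
(φ | φ) -> ψ = 1/2 -> 1/2 = 1/2
((ψ | φ) | (φ | φ)) <-> ((φ | φ) -> ψ) = 1/2 <-> 1/2 = 1/2
(~(ψ | ψ) <-> ψ) -> (((ψ | φ) | (φ | φ)) <-> ((φ | φ) -> ψ)) = 1/2 -> 1/2 = 1/2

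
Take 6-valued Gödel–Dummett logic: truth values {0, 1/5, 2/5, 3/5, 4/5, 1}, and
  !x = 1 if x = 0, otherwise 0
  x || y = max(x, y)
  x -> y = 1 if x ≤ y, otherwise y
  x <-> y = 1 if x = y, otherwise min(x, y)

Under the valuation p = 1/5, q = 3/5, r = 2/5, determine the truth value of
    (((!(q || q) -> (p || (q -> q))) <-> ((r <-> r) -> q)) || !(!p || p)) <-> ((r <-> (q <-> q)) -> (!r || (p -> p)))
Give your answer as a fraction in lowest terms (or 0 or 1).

3/5

q || q = 3/5 || 3/5 = 3/5
!(q || q) = !3/5 = 0
q -> q = 3/5 -> 3/5 = 1
p || (q -> q) = 1/5 || 1 = 1
!(q || q) -> (p || (q -> q)) = 0 -> 1 = 1
r <-> r = 2/5 <-> 2/5 = 1
(r <-> r) -> q = 1 -> 3/5 = 3/5
(!(q || q) -> (p || (q -> q))) <-> ((r <-> r) -> q) = 1 <-> 3/5 = 3/5
!p = !1/5 = 0
!p || p = 0 || 1/5 = 1/5
!(!p || p) = !1/5 = 0
((!(q || q) -> (p || (q -> q))) <-> ((r <-> r) -> q)) || !(!p || p) = 3/5 || 0 = 3/5
q <-> q = 3/5 <-> 3/5 = 1
r <-> (q <-> q) = 2/5 <-> 1 = 2/5
!r = !2/5 = 0
p -> p = 1/5 -> 1/5 = 1
!r || (p -> p) = 0 || 1 = 1
(r <-> (q <-> q)) -> (!r || (p -> p)) = 2/5 -> 1 = 1
(((!(q || q) -> (p || (q -> q))) <-> ((r <-> r) -> q)) || !(!p || p)) <-> ((r <-> (q <-> q)) -> (!r || (p -> p))) = 3/5 <-> 1 = 3/5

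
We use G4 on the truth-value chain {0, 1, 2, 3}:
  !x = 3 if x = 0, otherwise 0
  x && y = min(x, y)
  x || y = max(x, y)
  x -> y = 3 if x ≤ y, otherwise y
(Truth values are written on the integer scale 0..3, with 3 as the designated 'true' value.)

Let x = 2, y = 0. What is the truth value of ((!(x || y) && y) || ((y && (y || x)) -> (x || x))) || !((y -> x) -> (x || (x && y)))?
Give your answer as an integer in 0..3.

x || y = 2 || 0 = 2
!(x || y) = !2 = 0
!(x || y) && y = 0 && 0 = 0
y || x = 0 || 2 = 2
y && (y || x) = 0 && 2 = 0
x || x = 2 || 2 = 2
(y && (y || x)) -> (x || x) = 0 -> 2 = 3
(!(x || y) && y) || ((y && (y || x)) -> (x || x)) = 0 || 3 = 3
y -> x = 0 -> 2 = 3
x && y = 2 && 0 = 0
x || (x && y) = 2 || 0 = 2
(y -> x) -> (x || (x && y)) = 3 -> 2 = 2
!((y -> x) -> (x || (x && y))) = !2 = 0
((!(x || y) && y) || ((y && (y || x)) -> (x || x))) || !((y -> x) -> (x || (x && y))) = 3 || 0 = 3

3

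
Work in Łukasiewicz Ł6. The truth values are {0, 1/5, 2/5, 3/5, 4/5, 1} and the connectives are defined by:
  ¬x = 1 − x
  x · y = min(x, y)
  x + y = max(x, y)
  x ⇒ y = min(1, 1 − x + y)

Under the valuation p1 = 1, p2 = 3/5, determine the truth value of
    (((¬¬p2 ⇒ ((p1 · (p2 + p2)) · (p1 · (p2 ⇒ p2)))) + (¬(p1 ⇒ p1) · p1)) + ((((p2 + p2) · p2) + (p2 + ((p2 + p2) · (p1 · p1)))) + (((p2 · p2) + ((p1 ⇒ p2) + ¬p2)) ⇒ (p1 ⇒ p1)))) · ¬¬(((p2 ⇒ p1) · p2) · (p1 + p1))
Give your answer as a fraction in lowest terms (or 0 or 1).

¬p2 = ¬3/5 = 2/5
¬¬p2 = ¬2/5 = 3/5
p2 + p2 = 3/5 + 3/5 = 3/5
p1 · (p2 + p2) = 1 · 3/5 = 3/5
p2 ⇒ p2 = 3/5 ⇒ 3/5 = 1
p1 · (p2 ⇒ p2) = 1 · 1 = 1
(p1 · (p2 + p2)) · (p1 · (p2 ⇒ p2)) = 3/5 · 1 = 3/5
¬¬p2 ⇒ ((p1 · (p2 + p2)) · (p1 · (p2 ⇒ p2))) = 3/5 ⇒ 3/5 = 1
p1 ⇒ p1 = 1 ⇒ 1 = 1
¬(p1 ⇒ p1) = ¬1 = 0
¬(p1 ⇒ p1) · p1 = 0 · 1 = 0
(¬¬p2 ⇒ ((p1 · (p2 + p2)) · (p1 · (p2 ⇒ p2)))) + (¬(p1 ⇒ p1) · p1) = 1 + 0 = 1
p2 + p2 = 3/5 + 3/5 = 3/5
(p2 + p2) · p2 = 3/5 · 3/5 = 3/5
p2 + p2 = 3/5 + 3/5 = 3/5
p1 · p1 = 1 · 1 = 1
(p2 + p2) · (p1 · p1) = 3/5 · 1 = 3/5
p2 + ((p2 + p2) · (p1 · p1)) = 3/5 + 3/5 = 3/5
((p2 + p2) · p2) + (p2 + ((p2 + p2) · (p1 · p1))) = 3/5 + 3/5 = 3/5
p2 · p2 = 3/5 · 3/5 = 3/5
p1 ⇒ p2 = 1 ⇒ 3/5 = 3/5
¬p2 = ¬3/5 = 2/5
(p1 ⇒ p2) + ¬p2 = 3/5 + 2/5 = 3/5
(p2 · p2) + ((p1 ⇒ p2) + ¬p2) = 3/5 + 3/5 = 3/5
p1 ⇒ p1 = 1 ⇒ 1 = 1
((p2 · p2) + ((p1 ⇒ p2) + ¬p2)) ⇒ (p1 ⇒ p1) = 3/5 ⇒ 1 = 1
(((p2 + p2) · p2) + (p2 + ((p2 + p2) · (p1 · p1)))) + (((p2 · p2) + ((p1 ⇒ p2) + ¬p2)) ⇒ (p1 ⇒ p1)) = 3/5 + 1 = 1
((¬¬p2 ⇒ ((p1 · (p2 + p2)) · (p1 · (p2 ⇒ p2)))) + (¬(p1 ⇒ p1) · p1)) + ((((p2 + p2) · p2) + (p2 + ((p2 + p2) · (p1 · p1)))) + (((p2 · p2) + ((p1 ⇒ p2) + ¬p2)) ⇒ (p1 ⇒ p1))) = 1 + 1 = 1
p2 ⇒ p1 = 3/5 ⇒ 1 = 1
(p2 ⇒ p1) · p2 = 1 · 3/5 = 3/5
p1 + p1 = 1 + 1 = 1
((p2 ⇒ p1) · p2) · (p1 + p1) = 3/5 · 1 = 3/5
¬(((p2 ⇒ p1) · p2) · (p1 + p1)) = ¬3/5 = 2/5
¬¬(((p2 ⇒ p1) · p2) · (p1 + p1)) = ¬2/5 = 3/5
(((¬¬p2 ⇒ ((p1 · (p2 + p2)) · (p1 · (p2 ⇒ p2)))) + (¬(p1 ⇒ p1) · p1)) + ((((p2 + p2) · p2) + (p2 + ((p2 + p2) · (p1 · p1)))) + (((p2 · p2) + ((p1 ⇒ p2) + ¬p2)) ⇒ (p1 ⇒ p1)))) · ¬¬(((p2 ⇒ p1) · p2) · (p1 + p1)) = 1 · 3/5 = 3/5

3/5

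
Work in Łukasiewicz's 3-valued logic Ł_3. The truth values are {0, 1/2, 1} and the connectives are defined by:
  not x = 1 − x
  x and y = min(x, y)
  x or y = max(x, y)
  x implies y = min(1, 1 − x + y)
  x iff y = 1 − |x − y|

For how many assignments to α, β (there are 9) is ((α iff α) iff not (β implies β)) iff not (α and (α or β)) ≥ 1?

α = 0, β = 0 ↦ 0  <
α = 0, β = 1/2 ↦ 0  <
α = 0, β = 1 ↦ 0  <
α = 1/2, β = 0 ↦ 1/2  <
α = 1/2, β = 1/2 ↦ 1/2  <
α = 1/2, β = 1 ↦ 1/2  <
α = 1, β = 0 ↦ 1  ≥
α = 1, β = 1/2 ↦ 1  ≥
α = 1, β = 1 ↦ 1  ≥
So 3 of the 9 assignments meet the threshold.

3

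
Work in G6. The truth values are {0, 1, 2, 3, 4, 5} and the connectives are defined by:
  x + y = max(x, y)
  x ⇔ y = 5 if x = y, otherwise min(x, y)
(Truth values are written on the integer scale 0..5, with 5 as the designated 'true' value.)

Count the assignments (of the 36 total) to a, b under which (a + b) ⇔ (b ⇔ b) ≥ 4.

20

value 5: 11 assignments (counts)
value 4: 9 assignments (counts)
value 3: 7 assignments
value 2: 5 assignments
value 1: 3 assignments
value 0: 1 assignment
So 20 of the 36 assignments meet the threshold.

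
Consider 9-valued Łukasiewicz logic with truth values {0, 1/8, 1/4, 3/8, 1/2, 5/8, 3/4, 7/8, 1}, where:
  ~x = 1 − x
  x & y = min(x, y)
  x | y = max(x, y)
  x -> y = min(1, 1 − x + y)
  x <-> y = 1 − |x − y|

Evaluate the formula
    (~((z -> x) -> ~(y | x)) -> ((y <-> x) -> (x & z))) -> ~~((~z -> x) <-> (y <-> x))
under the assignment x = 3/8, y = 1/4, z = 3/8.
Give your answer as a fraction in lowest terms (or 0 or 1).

z -> x = 3/8 -> 3/8 = 1
y | x = 1/4 | 3/8 = 3/8
~(y | x) = ~3/8 = 5/8
(z -> x) -> ~(y | x) = 1 -> 5/8 = 5/8
~((z -> x) -> ~(y | x)) = ~5/8 = 3/8
y <-> x = 1/4 <-> 3/8 = 7/8
x & z = 3/8 & 3/8 = 3/8
(y <-> x) -> (x & z) = 7/8 -> 3/8 = 1/2
~((z -> x) -> ~(y | x)) -> ((y <-> x) -> (x & z)) = 3/8 -> 1/2 = 1
~z = ~3/8 = 5/8
~z -> x = 5/8 -> 3/8 = 3/4
y <-> x = 1/4 <-> 3/8 = 7/8
(~z -> x) <-> (y <-> x) = 3/4 <-> 7/8 = 7/8
~((~z -> x) <-> (y <-> x)) = ~7/8 = 1/8
~~((~z -> x) <-> (y <-> x)) = ~1/8 = 7/8
(~((z -> x) -> ~(y | x)) -> ((y <-> x) -> (x & z))) -> ~~((~z -> x) <-> (y <-> x)) = 1 -> 7/8 = 7/8

7/8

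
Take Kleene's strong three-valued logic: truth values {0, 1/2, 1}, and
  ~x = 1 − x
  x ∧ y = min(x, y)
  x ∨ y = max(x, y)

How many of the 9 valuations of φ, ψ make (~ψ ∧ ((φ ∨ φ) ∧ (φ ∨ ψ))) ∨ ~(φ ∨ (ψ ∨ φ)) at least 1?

2

φ = 0, ψ = 0 ↦ 1  ≥
φ = 0, ψ = 1/2 ↦ 1/2  <
φ = 0, ψ = 1 ↦ 0  <
φ = 1/2, ψ = 0 ↦ 1/2  <
φ = 1/2, ψ = 1/2 ↦ 1/2  <
φ = 1/2, ψ = 1 ↦ 0  <
φ = 1, ψ = 0 ↦ 1  ≥
φ = 1, ψ = 1/2 ↦ 1/2  <
φ = 1, ψ = 1 ↦ 0  <
So 2 of the 9 assignments meet the threshold.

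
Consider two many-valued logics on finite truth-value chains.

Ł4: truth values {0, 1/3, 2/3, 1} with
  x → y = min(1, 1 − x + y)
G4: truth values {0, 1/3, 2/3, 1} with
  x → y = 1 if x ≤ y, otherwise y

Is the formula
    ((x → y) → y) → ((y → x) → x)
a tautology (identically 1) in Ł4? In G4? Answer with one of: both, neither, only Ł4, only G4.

In Ł4: every assignment gives 1 — tautology.
In G4: at x = 1/3, y = 0 the value is 1/3 — not a tautology.

only Ł4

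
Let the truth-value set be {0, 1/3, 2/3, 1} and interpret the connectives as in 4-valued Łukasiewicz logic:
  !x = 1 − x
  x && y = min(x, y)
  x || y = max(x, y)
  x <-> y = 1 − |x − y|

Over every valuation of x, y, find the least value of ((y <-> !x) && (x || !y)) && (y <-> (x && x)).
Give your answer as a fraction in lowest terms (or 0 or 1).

Take x = 0, y = 0:
!x = !0 = 1
y <-> !x = 0 <-> 1 = 0
!y = !0 = 1
x || !y = 0 || 1 = 1
(y <-> !x) && (x || !y) = 0 && 1 = 0
x && x = 0 && 0 = 0
y <-> (x && x) = 0 <-> 0 = 1
((y <-> !x) && (x || !y)) && (y <-> (x && x)) = 0 && 1 = 0
No assignment yields a value below 0, so this is the minimum.

0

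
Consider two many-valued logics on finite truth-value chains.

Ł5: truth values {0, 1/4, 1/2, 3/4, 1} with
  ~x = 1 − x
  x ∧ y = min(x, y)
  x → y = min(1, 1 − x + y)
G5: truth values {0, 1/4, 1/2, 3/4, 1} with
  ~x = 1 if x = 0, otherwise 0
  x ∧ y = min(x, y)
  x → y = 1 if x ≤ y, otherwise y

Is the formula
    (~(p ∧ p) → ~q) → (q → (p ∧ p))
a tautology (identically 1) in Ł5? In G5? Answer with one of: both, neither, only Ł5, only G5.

only Ł5

In Ł5: every assignment gives 1 — tautology.
In G5: at p = 1/4, q = 1/2 the value is 1/4 — not a tautology.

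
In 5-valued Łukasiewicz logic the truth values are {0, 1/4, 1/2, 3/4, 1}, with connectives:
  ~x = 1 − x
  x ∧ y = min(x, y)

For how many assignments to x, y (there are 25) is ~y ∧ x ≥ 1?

1

value 1: 1 assignment (counts)
value 3/4: 3 assignments
value 1/2: 5 assignments
value 1/4: 7 assignments
value 0: 9 assignments
So 1 of the 25 assignments meets the threshold.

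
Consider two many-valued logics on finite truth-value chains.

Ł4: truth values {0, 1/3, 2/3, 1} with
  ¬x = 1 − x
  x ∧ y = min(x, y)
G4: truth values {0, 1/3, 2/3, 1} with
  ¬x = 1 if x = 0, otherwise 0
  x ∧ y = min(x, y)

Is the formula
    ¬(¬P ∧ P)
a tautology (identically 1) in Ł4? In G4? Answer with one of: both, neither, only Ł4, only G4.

In Ł4: at P = 1/3 the value is 2/3 — not a tautology.
In G4: every assignment gives 1 — tautology.

only G4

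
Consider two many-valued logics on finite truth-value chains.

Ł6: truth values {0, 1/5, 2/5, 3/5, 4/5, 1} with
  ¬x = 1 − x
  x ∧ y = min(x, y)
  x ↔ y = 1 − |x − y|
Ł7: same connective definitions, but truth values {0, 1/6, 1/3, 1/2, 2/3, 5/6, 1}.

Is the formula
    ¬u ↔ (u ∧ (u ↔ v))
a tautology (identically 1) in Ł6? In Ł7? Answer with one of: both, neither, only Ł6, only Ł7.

neither

In Ł6: at u = 0, v = 0 the value is 0 — not a tautology.
In Ł7: at u = 0, v = 0 the value is 0 — not a tautology.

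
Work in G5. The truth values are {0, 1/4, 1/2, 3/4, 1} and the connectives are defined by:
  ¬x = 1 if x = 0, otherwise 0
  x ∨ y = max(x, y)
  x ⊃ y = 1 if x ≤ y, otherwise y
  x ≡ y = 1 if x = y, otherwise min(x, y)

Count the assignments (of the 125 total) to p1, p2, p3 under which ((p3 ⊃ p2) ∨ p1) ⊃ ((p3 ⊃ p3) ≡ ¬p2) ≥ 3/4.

value 1: 25 assignments (counts)
value 0: 100 assignments
So 25 of the 125 assignments meet the threshold.

25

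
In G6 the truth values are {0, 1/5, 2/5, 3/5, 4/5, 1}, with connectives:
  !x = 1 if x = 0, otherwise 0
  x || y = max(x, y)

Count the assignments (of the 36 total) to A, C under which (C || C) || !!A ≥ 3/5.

33

value 1: 31 assignments (counts)
value 4/5: 1 assignment (counts)
value 3/5: 1 assignment (counts)
value 2/5: 1 assignment
value 1/5: 1 assignment
value 0: 1 assignment
So 33 of the 36 assignments meet the threshold.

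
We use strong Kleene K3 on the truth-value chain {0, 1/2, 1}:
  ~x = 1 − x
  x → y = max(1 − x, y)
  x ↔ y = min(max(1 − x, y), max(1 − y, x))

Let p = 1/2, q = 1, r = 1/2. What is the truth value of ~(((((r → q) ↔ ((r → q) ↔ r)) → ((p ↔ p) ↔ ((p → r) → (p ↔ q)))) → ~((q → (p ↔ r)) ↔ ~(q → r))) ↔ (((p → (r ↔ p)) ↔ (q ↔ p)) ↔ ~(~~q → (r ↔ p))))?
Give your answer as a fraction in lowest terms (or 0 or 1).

r → q = 1/2 → 1 = 1
r → q = 1/2 → 1 = 1
(r → q) ↔ r = 1 ↔ 1/2 = 1/2
(r → q) ↔ ((r → q) ↔ r) = 1 ↔ 1/2 = 1/2
p ↔ p = 1/2 ↔ 1/2 = 1/2
p → r = 1/2 → 1/2 = 1/2
p ↔ q = 1/2 ↔ 1 = 1/2
(p → r) → (p ↔ q) = 1/2 → 1/2 = 1/2
(p ↔ p) ↔ ((p → r) → (p ↔ q)) = 1/2 ↔ 1/2 = 1/2
((r → q) ↔ ((r → q) ↔ r)) → ((p ↔ p) ↔ ((p → r) → (p ↔ q))) = 1/2 → 1/2 = 1/2
p ↔ r = 1/2 ↔ 1/2 = 1/2
q → (p ↔ r) = 1 → 1/2 = 1/2
q → r = 1 → 1/2 = 1/2
~(q → r) = ~1/2 = 1/2
(q → (p ↔ r)) ↔ ~(q → r) = 1/2 ↔ 1/2 = 1/2
~((q → (p ↔ r)) ↔ ~(q → r)) = ~1/2 = 1/2
(((r → q) ↔ ((r → q) ↔ r)) → ((p ↔ p) ↔ ((p → r) → (p ↔ q)))) → ~((q → (p ↔ r)) ↔ ~(q → r)) = 1/2 → 1/2 = 1/2
r ↔ p = 1/2 ↔ 1/2 = 1/2
p → (r ↔ p) = 1/2 → 1/2 = 1/2
q ↔ p = 1 ↔ 1/2 = 1/2
(p → (r ↔ p)) ↔ (q ↔ p) = 1/2 ↔ 1/2 = 1/2
~q = ~1 = 0
~~q = ~0 = 1
r ↔ p = 1/2 ↔ 1/2 = 1/2
~~q → (r ↔ p) = 1 → 1/2 = 1/2
~(~~q → (r ↔ p)) = ~1/2 = 1/2
((p → (r ↔ p)) ↔ (q ↔ p)) ↔ ~(~~q → (r ↔ p)) = 1/2 ↔ 1/2 = 1/2
((((r → q) ↔ ((r → q) ↔ r)) → ((p ↔ p) ↔ ((p → r) → (p ↔ q)))) → ~((q → (p ↔ r)) ↔ ~(q → r))) ↔ (((p → (r ↔ p)) ↔ (q ↔ p)) ↔ ~(~~q → (r ↔ p))) = 1/2 ↔ 1/2 = 1/2
~(((((r → q) ↔ ((r → q) ↔ r)) → ((p ↔ p) ↔ ((p → r) → (p ↔ q)))) → ~((q → (p ↔ r)) ↔ ~(q → r))) ↔ (((p → (r ↔ p)) ↔ (q ↔ p)) ↔ ~(~~q → (r ↔ p)))) = ~1/2 = 1/2

1/2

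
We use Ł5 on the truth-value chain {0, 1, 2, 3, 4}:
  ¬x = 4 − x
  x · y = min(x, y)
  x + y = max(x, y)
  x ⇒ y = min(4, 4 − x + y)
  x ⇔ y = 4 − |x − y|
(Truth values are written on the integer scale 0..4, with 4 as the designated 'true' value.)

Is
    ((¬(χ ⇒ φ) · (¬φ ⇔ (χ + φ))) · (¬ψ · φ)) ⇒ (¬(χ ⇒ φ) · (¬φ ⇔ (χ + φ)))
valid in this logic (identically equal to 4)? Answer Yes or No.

Yes

At φ = 3, ψ = 2, χ = 1, for instance:
χ ⇒ φ = 1 ⇒ 3 = 4
¬(χ ⇒ φ) = ¬4 = 0
¬φ = ¬3 = 1
χ + φ = 1 + 3 = 3
¬φ ⇔ (χ + φ) = 1 ⇔ 3 = 2
¬(χ ⇒ φ) · (¬φ ⇔ (χ + φ)) = 0 · 2 = 0
¬ψ = ¬2 = 2
¬ψ · φ = 2 · 3 = 2
(¬(χ ⇒ φ) · (¬φ ⇔ (χ + φ))) · (¬ψ · φ) = 0 · 2 = 0
((¬(χ ⇒ φ) · (¬φ ⇔ (χ + φ))) · (¬ψ · φ)) ⇒ (¬(χ ⇒ φ) · (¬φ ⇔ (χ + φ))) = 0 ⇒ 0 = 4
and checking the remaining 124 assignments likewise gives ≥ 4 in every case.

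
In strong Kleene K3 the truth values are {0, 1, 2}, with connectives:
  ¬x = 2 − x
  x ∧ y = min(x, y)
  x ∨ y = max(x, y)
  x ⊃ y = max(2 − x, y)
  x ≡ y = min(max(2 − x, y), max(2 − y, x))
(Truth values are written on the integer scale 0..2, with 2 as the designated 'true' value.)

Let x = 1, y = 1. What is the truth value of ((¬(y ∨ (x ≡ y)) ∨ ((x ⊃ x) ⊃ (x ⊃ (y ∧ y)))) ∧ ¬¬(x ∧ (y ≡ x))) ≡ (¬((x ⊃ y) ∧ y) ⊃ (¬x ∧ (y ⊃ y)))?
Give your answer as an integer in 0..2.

1

x ≡ y = 1 ≡ 1 = 1
y ∨ (x ≡ y) = 1 ∨ 1 = 1
¬(y ∨ (x ≡ y)) = ¬1 = 1
x ⊃ x = 1 ⊃ 1 = 1
y ∧ y = 1 ∧ 1 = 1
x ⊃ (y ∧ y) = 1 ⊃ 1 = 1
(x ⊃ x) ⊃ (x ⊃ (y ∧ y)) = 1 ⊃ 1 = 1
¬(y ∨ (x ≡ y)) ∨ ((x ⊃ x) ⊃ (x ⊃ (y ∧ y))) = 1 ∨ 1 = 1
y ≡ x = 1 ≡ 1 = 1
x ∧ (y ≡ x) = 1 ∧ 1 = 1
¬(x ∧ (y ≡ x)) = ¬1 = 1
¬¬(x ∧ (y ≡ x)) = ¬1 = 1
(¬(y ∨ (x ≡ y)) ∨ ((x ⊃ x) ⊃ (x ⊃ (y ∧ y)))) ∧ ¬¬(x ∧ (y ≡ x)) = 1 ∧ 1 = 1
x ⊃ y = 1 ⊃ 1 = 1
(x ⊃ y) ∧ y = 1 ∧ 1 = 1
¬((x ⊃ y) ∧ y) = ¬1 = 1
¬x = ¬1 = 1
y ⊃ y = 1 ⊃ 1 = 1
¬x ∧ (y ⊃ y) = 1 ∧ 1 = 1
¬((x ⊃ y) ∧ y) ⊃ (¬x ∧ (y ⊃ y)) = 1 ⊃ 1 = 1
((¬(y ∨ (x ≡ y)) ∨ ((x ⊃ x) ⊃ (x ⊃ (y ∧ y)))) ∧ ¬¬(x ∧ (y ≡ x))) ≡ (¬((x ⊃ y) ∧ y) ⊃ (¬x ∧ (y ⊃ y))) = 1 ≡ 1 = 1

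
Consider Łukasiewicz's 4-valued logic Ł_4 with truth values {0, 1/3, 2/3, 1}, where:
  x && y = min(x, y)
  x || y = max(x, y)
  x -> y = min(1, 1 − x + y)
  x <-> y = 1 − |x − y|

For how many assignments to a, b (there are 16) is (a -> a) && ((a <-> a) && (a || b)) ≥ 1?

a = 0, b = 0 ↦ 0  <
a = 0, b = 1/3 ↦ 1/3  <
a = 0, b = 2/3 ↦ 2/3  <
a = 0, b = 1 ↦ 1  ≥
a = 1/3, b = 0 ↦ 1/3  <
a = 1/3, b = 1/3 ↦ 1/3  <
a = 1/3, b = 2/3 ↦ 2/3  <
a = 1/3, b = 1 ↦ 1  ≥
a = 2/3, b = 0 ↦ 2/3  <
a = 2/3, b = 1/3 ↦ 2/3  <
a = 2/3, b = 2/3 ↦ 2/3  <
a = 2/3, b = 1 ↦ 1  ≥
a = 1, b = 0 ↦ 1  ≥
a = 1, b = 1/3 ↦ 1  ≥
a = 1, b = 2/3 ↦ 1  ≥
a = 1, b = 1 ↦ 1  ≥
So 7 of the 16 assignments meet the threshold.

7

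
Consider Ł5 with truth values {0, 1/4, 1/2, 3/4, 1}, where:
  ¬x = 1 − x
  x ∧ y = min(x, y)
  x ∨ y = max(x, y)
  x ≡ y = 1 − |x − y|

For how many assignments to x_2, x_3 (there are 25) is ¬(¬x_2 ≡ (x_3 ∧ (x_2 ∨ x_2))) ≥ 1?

6

value 1: 6 assignments (counts)
value 3/4: 2 assignments
value 1/2: 8 assignments
value 1/4: 4 assignments
value 0: 5 assignments
So 6 of the 25 assignments meet the threshold.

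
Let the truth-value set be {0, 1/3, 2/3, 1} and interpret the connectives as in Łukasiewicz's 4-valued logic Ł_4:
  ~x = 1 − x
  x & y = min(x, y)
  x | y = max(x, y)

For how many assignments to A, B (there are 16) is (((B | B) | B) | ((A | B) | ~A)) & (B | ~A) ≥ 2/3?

A = 0, B = 0 ↦ 1  ≥
A = 0, B = 1/3 ↦ 1  ≥
A = 0, B = 2/3 ↦ 1  ≥
A = 0, B = 1 ↦ 1  ≥
A = 1/3, B = 0 ↦ 2/3  ≥
A = 1/3, B = 1/3 ↦ 2/3  ≥
A = 1/3, B = 2/3 ↦ 2/3  ≥
A = 1/3, B = 1 ↦ 1  ≥
A = 2/3, B = 0 ↦ 1/3  <
A = 2/3, B = 1/3 ↦ 1/3  <
A = 2/3, B = 2/3 ↦ 2/3  ≥
A = 2/3, B = 1 ↦ 1  ≥
A = 1, B = 0 ↦ 0  <
A = 1, B = 1/3 ↦ 1/3  <
A = 1, B = 2/3 ↦ 2/3  ≥
A = 1, B = 1 ↦ 1  ≥
So 12 of the 16 assignments meet the threshold.

12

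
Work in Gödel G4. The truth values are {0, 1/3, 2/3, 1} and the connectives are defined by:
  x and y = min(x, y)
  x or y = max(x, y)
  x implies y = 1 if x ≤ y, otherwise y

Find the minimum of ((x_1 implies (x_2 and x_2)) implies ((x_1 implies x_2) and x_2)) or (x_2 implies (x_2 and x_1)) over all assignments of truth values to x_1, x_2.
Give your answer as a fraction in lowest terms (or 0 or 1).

Take x_1 = 0, x_2 = 1/3:
x_2 and x_2 = 1/3 and 1/3 = 1/3
x_1 implies (x_2 and x_2) = 0 implies 1/3 = 1
x_1 implies x_2 = 0 implies 1/3 = 1
(x_1 implies x_2) and x_2 = 1 and 1/3 = 1/3
(x_1 implies (x_2 and x_2)) implies ((x_1 implies x_2) and x_2) = 1 implies 1/3 = 1/3
x_2 and x_1 = 1/3 and 0 = 0
x_2 implies (x_2 and x_1) = 1/3 implies 0 = 0
((x_1 implies (x_2 and x_2)) implies ((x_1 implies x_2) and x_2)) or (x_2 implies (x_2 and x_1)) = 1/3 or 0 = 1/3
No assignment yields a value below 1/3, so this is the minimum.

1/3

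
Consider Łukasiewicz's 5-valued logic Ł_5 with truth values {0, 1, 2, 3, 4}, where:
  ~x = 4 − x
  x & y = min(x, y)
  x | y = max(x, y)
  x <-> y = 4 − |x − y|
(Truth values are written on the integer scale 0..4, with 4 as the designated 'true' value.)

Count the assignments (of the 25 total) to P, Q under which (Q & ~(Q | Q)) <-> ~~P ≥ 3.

13

value 4: 5 assignments (counts)
value 3: 8 assignments (counts)
value 2: 6 assignments
value 1: 4 assignments
value 0: 2 assignments
So 13 of the 25 assignments meet the threshold.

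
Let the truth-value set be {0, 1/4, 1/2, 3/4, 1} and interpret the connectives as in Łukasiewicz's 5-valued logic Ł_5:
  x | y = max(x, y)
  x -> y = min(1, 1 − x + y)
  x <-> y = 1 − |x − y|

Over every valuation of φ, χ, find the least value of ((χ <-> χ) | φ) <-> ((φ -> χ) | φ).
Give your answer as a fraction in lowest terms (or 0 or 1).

1/2

Take φ = 1/2, χ = 0:
χ <-> χ = 0 <-> 0 = 1
(χ <-> χ) | φ = 1 | 1/2 = 1
φ -> χ = 1/2 -> 0 = 1/2
(φ -> χ) | φ = 1/2 | 1/2 = 1/2
((χ <-> χ) | φ) <-> ((φ -> χ) | φ) = 1 <-> 1/2 = 1/2
No assignment yields a value below 1/2, so this is the minimum.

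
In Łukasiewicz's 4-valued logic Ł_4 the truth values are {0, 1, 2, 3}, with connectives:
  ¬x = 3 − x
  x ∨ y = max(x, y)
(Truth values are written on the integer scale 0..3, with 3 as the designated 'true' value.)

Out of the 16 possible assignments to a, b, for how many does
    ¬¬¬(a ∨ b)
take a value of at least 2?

4

a = 0, b = 0 ↦ 3  ≥
a = 0, b = 1 ↦ 2  ≥
a = 0, b = 2 ↦ 1  <
a = 0, b = 3 ↦ 0  <
a = 1, b = 0 ↦ 2  ≥
a = 1, b = 1 ↦ 2  ≥
a = 1, b = 2 ↦ 1  <
a = 1, b = 3 ↦ 0  <
a = 2, b = 0 ↦ 1  <
a = 2, b = 1 ↦ 1  <
a = 2, b = 2 ↦ 1  <
a = 2, b = 3 ↦ 0  <
a = 3, b = 0 ↦ 0  <
a = 3, b = 1 ↦ 0  <
a = 3, b = 2 ↦ 0  <
a = 3, b = 3 ↦ 0  <
So 4 of the 16 assignments meet the threshold.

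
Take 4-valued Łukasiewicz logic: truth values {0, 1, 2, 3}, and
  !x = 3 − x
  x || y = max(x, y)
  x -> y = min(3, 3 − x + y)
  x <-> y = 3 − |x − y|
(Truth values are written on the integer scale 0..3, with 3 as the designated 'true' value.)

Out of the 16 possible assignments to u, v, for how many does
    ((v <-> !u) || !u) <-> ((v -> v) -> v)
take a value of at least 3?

u = 0, v = 0 ↦ 0  <
u = 0, v = 1 ↦ 1  <
u = 0, v = 2 ↦ 2  <
u = 0, v = 3 ↦ 3  ≥
u = 1, v = 0 ↦ 1  <
u = 1, v = 1 ↦ 2  <
u = 1, v = 2 ↦ 2  <
u = 1, v = 3 ↦ 2  <
u = 2, v = 0 ↦ 1  <
u = 2, v = 1 ↦ 1  <
u = 2, v = 2 ↦ 3  ≥
u = 2, v = 3 ↦ 1  <
u = 3, v = 0 ↦ 0  <
u = 3, v = 1 ↦ 2  <
u = 3, v = 2 ↦ 2  <
u = 3, v = 3 ↦ 0  <
So 2 of the 16 assignments meet the threshold.

2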